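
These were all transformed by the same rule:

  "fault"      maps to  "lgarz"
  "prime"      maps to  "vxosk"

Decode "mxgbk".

Compare letters: f→l is +6, a→g is +6, u→a is +6 — a constant shift. It's a constant shift of +6 (ROT6).
Reversing it on mxgbk: m−6=g, x−6=r, g−6=a, b−6=v, k−6=e.

grave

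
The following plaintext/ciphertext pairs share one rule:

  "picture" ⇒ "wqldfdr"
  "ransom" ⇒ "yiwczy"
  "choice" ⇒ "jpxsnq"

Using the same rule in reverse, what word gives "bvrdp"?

unite

The shift increases by 1 at each position, starting from +7: 7, 8, 9, ….
Reversing it on bvrdp: b−7=u, v−8=n, r−9=i, d−10=t, p−11=e.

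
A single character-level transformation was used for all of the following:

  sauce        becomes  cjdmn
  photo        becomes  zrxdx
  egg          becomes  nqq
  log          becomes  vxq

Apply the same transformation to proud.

The shift depends on letter class: consonant s→c is +10, but vowel a→j is +9. The rule splits by letter class: vowels +9, consonants +10.
For proud: p(cons)+10=z, r(cons)+10=b, o(vowel)+9=x, u(vowel)+9=d, d(cons)+10=n.

zbxdn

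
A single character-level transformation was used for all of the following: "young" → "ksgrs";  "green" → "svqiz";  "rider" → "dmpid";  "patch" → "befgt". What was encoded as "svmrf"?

grant

Shifts by position in young: pos 0: y→k (+12), pos 1: o→s (+4), pos 2: u→g (+12), pos 3: n→r (+4) — repeating every 2. It's a Vigenère-style cipher with numeric key [12,4]: position i shifts by key[i mod 2].
Undoing it on svmrf: s−12=g, v−4=r, m−12=a, r−4=n, f−12=t.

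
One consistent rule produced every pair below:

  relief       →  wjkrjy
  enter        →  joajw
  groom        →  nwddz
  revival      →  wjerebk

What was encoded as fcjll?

chess

r(17)→w(22) and e(4)→j(9) fit y≡15x+1 (mod 26); the inverse of 15 mod 26 is 7. This is an affine cipher: with a=0,…,z=25, each position x becomes (15x+1) mod 26.
Undoing it on fcjll: f(5)→7·(5−1)≡2=c; c(2)→7·(2−1)≡7=h; j(9)→7·(9−1)≡4=e; l(11)→7·(11−1)≡18=s; l(11)→7·(11−1)≡18=s (all mod 26).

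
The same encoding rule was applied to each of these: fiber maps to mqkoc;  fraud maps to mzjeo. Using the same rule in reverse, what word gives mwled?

focus

In fiber: f→m is +7, i→q is +8, b→k is +9, e→o is +10 — the shift increases by 1 each position. Each letter shifts forward by (position + 7), i.e. 7, 8, 9, … — the shift grows by one for each successive letter.
Decoding mwled: m−7=f, w−8=o, l−9=c, e−10=u, d−11=s.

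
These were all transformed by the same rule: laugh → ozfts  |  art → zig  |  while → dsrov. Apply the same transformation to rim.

Each pair mirrors across the alphabet (l↔o, a↔z, u↔f): positions sum to 25. This is the alphabet-reversal cipher (Atbash): a becomes z, b becomes y, etc.
Applying it to rim: r↔i, i↔r, m↔n.

irn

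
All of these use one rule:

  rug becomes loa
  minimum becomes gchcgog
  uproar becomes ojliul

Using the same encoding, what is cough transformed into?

wioab

Every letter moves 20 places later in the alphabet, wrapping around z→a.
On cough: c+20=w, o+20=i, u+20=o, g+20=a, h+20=b.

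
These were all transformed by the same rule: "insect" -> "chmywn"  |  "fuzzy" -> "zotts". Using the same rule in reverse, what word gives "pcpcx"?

vivid

Every letter moves 20 places later in the alphabet, wrapping around z→a.
Reversing it on pcpcx: p−20=v, c−20=i, p−20=v, c−20=i, x−20=d.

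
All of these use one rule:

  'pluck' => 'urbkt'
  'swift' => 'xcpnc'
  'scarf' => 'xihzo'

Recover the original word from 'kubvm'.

In pluck: p→u is +5, l→r is +6, u→b is +7, c→k is +8 — the shift increases by 1 each position. Each letter shifts forward by (position + 5), i.e. 5, 6, 7, … — the shift grows by one for each successive letter.
Reversing it on kubvm: k−5=f, u−6=o, b−7=u, v−8=n, m−9=d.

found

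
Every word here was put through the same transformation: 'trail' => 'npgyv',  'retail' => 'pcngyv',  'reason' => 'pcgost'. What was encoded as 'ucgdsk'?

t(19)→n(13) and r(17)→p(15) fit y≡25x+6 (mod 26); the inverse of 25 mod 26 is 25. Treating letters as 0–25, the rule is x ↦ 25x + 6 (mod 26).
Reversing it on ucgdsk: u(20)→25·(20−6)≡12=m; c(2)→25·(2−6)≡4=e; g(6)→25·(6−6)≡0=a; d(3)→25·(3−6)≡3=d; s(18)→25·(18−6)≡14=o; k(10)→25·(10−6)≡22=w (all mod 26).

meadow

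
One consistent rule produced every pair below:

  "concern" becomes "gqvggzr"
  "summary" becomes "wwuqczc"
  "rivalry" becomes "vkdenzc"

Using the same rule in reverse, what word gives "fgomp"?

begin

A repeating key of period 3 is used — shifts +4, +2, +8 over and over.
Undoing it on fgomp: f−4=b, g−2=e, o−8=g, m−4=i, p−2=n.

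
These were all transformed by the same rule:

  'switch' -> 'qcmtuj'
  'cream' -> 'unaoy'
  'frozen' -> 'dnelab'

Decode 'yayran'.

s(18)→q(16) and w(22)→c(2) fit y≡3x+14 (mod 26); the inverse of 3 mod 26 is 9. This is an affine cipher: with a=0,…,z=25, each position x becomes (3x+14) mod 26.
Undoing it on yayran: y(24)→9·(24−14)≡12=m; a(0)→9·(0−14)≡4=e; y(24)→9·(24−14)≡12=m; r(17)→9·(17−14)≡1=b; a(0)→9·(0−14)≡4=e; n(13)→9·(13−14)≡17=r (all mod 26).

member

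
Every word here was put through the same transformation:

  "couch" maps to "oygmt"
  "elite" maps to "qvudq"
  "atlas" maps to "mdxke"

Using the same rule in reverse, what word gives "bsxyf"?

pilot

Shifts by position in couch: pos 0: c→o (+12), pos 1: o→y (+10), pos 2: u→g (+12), pos 3: c→m (+10) — repeating every 2. It's a Vigenère-style cipher with numeric key [12,10]: position i shifts by key[i mod 2].
Decoding bsxyf: b−12=p, s−10=i, x−12=l, y−10=o, f−12=t.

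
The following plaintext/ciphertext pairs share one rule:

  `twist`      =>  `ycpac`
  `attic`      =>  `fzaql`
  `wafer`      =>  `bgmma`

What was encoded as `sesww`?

Letter i (0-indexed) is shifted by i+5, so successive shifts are 5, 6, 7, ….
Reversing it on sesww: s−5=n, e−6=y, s−7=l, w−8=o, w−9=n.

nylon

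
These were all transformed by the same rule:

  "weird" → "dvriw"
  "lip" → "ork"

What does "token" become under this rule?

Each letter is replaced by its mirror in the alphabet: a↔z, b↔y, c↔x, and so on (the Atbash cipher).
Applying it to token: t↔g, o↔l, k↔p, e↔v, n↔m.

glpvm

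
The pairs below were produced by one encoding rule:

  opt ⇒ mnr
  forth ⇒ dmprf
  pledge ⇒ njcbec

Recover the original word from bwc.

Every letter moves 24 places later in the alphabet, wrapping around z→a.
Decoding bwc: b−24=d, w−24=y, c−24=e.

dye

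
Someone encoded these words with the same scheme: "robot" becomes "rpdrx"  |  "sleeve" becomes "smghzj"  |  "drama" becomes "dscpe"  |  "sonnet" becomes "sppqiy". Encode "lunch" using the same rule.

In robot: r→r is +0, o→p is +1, b→d is +2, o→r is +3 — the shift increases by 1 each position. The shift increases by 1 at each position, starting from +0: 0, 1, 2, ….
On lunch: l+0=l, u+1=v, n+2=p, c+3=f, h+4=l.

lvpfl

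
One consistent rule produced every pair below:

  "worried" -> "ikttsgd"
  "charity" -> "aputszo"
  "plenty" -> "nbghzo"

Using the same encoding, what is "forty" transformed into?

w(22)→i(8) and o(14)→k(10) fit y≡3x+20 (mod 26); the inverse of 3 mod 26 is 9. Each letter's alphabet position (a=0..z=25) is mapped through 3·x+20 mod 26 — an affine cipher.
Applying it to forty: f(5)→3·5+20≡9=j; o(14)→3·14+20≡10=k; r(17)→3·17+20≡19=t; t(19)→3·19+20≡25=z; y(24)→3·24+20≡14=o (all mod 26).

jktzo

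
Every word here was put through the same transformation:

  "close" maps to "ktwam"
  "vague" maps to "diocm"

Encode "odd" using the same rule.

Compare letters: c→k is +8, l→t is +8, o→w is +8 — a constant shift. This is a Caesar cipher with shift 8.
On odd: o+8=w, d+8=l, d+8=l.

wll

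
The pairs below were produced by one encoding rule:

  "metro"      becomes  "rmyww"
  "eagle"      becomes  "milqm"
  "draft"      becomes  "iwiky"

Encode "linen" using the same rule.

qqsms

The shift depends on letter class: consonant m→r is +5, but vowel e→m is +8. Vowels shift forward by 8 and consonants shift forward by 5.
On linen: l(cons)+5=q, i(vowel)+8=q, n(cons)+5=s, e(vowel)+8=m, n(cons)+5=s.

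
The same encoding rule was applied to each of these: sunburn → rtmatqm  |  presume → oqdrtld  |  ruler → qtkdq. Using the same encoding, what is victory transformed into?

Compare letters: s→r is +25, u→t is +25, n→m is +25 — a constant shift. Every letter moves 25 places later in the alphabet, wrapping around z→a.
Applying it to victory: v+25=u, i+25=h, c+25=b, t+25=s, o+25=n, r+25=q, y+25=x.

uhbsnqx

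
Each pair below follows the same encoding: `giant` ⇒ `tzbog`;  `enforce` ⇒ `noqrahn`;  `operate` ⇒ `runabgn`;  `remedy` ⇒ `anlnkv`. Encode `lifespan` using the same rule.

Each letter's alphabet position (a=0..z=25) is mapped through 3·x+1 mod 26 — an affine cipher.
On lifespan: l(11)→3·11+1≡8=i; i(8)→3·8+1≡25=z; f(5)→3·5+1≡16=q; e(4)→3·4+1≡13=n; s(18)→3·18+1≡3=d; p(15)→3·15+1≡20=u; a(0)→3·0+1≡1=b; n(13)→3·13+1≡14=o (all mod 26).

izqndubo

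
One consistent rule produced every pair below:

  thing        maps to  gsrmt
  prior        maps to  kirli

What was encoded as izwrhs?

Each pair mirrors across the alphabet (t↔g, h↔s, i↔r): positions sum to 25. Letters are reflected about the middle of the alphabet (position → 25−position): Atbash.
Undoing it on izwrhs: i↔r, z↔a, w↔d, r↔i, h↔s, s↔h.

radish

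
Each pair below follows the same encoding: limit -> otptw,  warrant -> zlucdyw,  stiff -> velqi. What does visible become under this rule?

ytvtewh

Shifts by position in limit: pos 0: l→o (+3), pos 1: i→t (+11), pos 2: m→p (+3), pos 3: i→t (+11) — repeating every 2. A repeating key of period 2 is used — shifts +3, +11 over and over.
On visible: v+3=y, i+11=t, s+3=v, i+11=t, b+3=e, l+11=w, e+3=h.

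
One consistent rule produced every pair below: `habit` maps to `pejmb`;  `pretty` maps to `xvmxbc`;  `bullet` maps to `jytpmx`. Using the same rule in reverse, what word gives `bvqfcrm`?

Shifts by position in habit: pos 0: h→p (+8), pos 1: a→e (+4), pos 2: b→j (+8), pos 3: i→m (+4) — repeating every 2. The shifts repeat in a cycle of length 2: positions 0,1,… shift by +8, +4, then the pattern repeats.
Reversing it on bvqfcrm: b−8=t, v−4=r, q−8=i, f−4=b, c−8=u, r−4=n, m−8=e.

tribune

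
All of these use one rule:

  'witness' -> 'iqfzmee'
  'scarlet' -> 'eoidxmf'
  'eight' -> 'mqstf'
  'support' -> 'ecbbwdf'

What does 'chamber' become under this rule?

The shift depends on letter class: consonant w→i is +12, but vowel i→q is +8. The rule splits by letter class: vowels +8, consonants +12.
On chamber: c(cons)+12=o, h(cons)+12=t, a(vowel)+8=i, m(cons)+12=y, b(cons)+12=n, e(vowel)+8=m, r(cons)+12=d.

otiynmd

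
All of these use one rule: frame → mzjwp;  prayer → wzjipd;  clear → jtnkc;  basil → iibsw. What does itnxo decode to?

In frame: f→m is +7, r→z is +8, a→j is +9, m→w is +10 — the shift increases by 1 each position. The shift increases by 1 at each position, starting from +7: 7, 8, 9, ….
Reversing it on itnxo: i−7=b, t−8=l, n−9=e, x−10=n, o−11=d.

blend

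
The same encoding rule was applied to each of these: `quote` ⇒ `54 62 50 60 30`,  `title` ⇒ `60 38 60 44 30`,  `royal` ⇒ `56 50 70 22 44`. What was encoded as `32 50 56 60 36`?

q(#17)→54 and u(#21)→62: differences scale by 2, so n = 2·pos + 20. Each letter becomes 2×(its alphabet position, a=1..z=26) + 20.
Undoing it on 32 50 56 60 36: 32→(32−20)÷2=6=f, 50→(50−20)÷2=15=o, 56→(56−20)÷2=18=r, 60→(60−20)÷2=20=t, 36→(36−20)÷2=8=h.

forth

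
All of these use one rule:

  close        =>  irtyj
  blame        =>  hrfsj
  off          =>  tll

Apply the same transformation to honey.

Two shifts are in play — +5 for a/e/i/o/u, +6 for every other letter.
For honey: h(cons)+6=n, o(vowel)+5=t, n(cons)+6=t, e(vowel)+5=j, y(cons)+6=e.

nttje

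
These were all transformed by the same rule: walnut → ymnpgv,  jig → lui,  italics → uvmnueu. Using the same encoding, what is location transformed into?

naemvuap

Two shifts are in play — +12 for a/e/i/o/u, +2 for every other letter.
On location: l(cons)+2=n, o(vowel)+12=a, c(cons)+2=e, a(vowel)+12=m, t(cons)+2=v, i(vowel)+12=u, o(vowel)+12=a, n(cons)+2=p.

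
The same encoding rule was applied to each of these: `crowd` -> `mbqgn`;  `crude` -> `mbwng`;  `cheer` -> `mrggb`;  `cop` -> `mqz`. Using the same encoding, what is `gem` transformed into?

qgw

The shift depends on letter class: consonant c→m is +10, but vowel o→q is +2. Vowels shift forward by 2 and consonants shift forward by 10.
For gem: g(cons)+10=q, e(vowel)+2=g, m(cons)+10=w.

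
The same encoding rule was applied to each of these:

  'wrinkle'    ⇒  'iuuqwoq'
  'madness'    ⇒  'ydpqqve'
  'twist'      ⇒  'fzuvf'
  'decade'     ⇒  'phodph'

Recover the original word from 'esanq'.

spoke

Shifts by position in wrinkle: pos 0: w→i (+12), pos 1: r→u (+3), pos 2: i→u (+12), pos 3: n→q (+3) — repeating every 2. It's a Vigenère-style cipher with numeric key [12,3]: position i shifts by key[i mod 2].
Undoing it on esanq: e−12=s, s−3=p, a−12=o, n−3=k, q−12=e.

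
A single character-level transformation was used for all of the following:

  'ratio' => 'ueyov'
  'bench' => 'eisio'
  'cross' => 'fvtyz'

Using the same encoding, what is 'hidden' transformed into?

kmijlv

In ratio: r→u is +3, a→e is +4, t→y is +5, i→o is +6 — the shift increases by 1 each position. Each letter shifts forward by (position + 3), i.e. 3, 4, 5, … — the shift grows by one for each successive letter.
For hidden: h+3=k, i+4=m, d+5=i, d+6=j, e+7=l, n+8=v.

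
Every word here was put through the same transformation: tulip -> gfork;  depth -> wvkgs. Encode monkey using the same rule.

Each pair mirrors across the alphabet (t↔g, u↔f, l↔o): positions sum to 25. This is the alphabet-reversal cipher (Atbash): a becomes z, b becomes y, etc.
For monkey: m↔n, o↔l, n↔m, k↔p, e↔v, y↔b.

nlmpvb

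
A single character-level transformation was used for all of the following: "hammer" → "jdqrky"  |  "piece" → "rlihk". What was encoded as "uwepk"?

Each letter shifts forward by (position + 2), i.e. 2, 3, 4, … — the shift grows by one for each successive letter.
Undoing it on uwepk: u−2=s, w−3=t, e−4=a, p−5=k, k−6=e.

stake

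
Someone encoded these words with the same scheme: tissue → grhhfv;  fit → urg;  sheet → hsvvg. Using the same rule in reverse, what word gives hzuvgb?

Each pair mirrors across the alphabet (t↔g, i↔r, s↔h): positions sum to 25. This is the alphabet-reversal cipher (Atbash): a becomes z, b becomes y, etc.
Undoing it on hzuvgb: h↔s, z↔a, u↔f, v↔e, g↔t, b↔y.

safety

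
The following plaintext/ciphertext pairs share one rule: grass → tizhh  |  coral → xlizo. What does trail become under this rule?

Letters are reflected about the middle of the alphabet (position → 25−position): Atbash.
On trail: t↔g, r↔i, a↔z, i↔r, l↔o.

gizro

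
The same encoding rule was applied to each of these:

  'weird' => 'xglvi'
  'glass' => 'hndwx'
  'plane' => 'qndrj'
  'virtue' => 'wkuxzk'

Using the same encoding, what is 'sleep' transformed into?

In weird: w→x is +1, e→g is +2, i→l is +3, r→v is +4 — the shift increases by 1 each position. Each letter shifts forward by (position + 1), i.e. 1, 2, 3, … — the shift grows by one for each successive letter.
Applying it to sleep: s+1=t, l+2=n, e+3=h, e+4=i, p+5=u.

tnhiu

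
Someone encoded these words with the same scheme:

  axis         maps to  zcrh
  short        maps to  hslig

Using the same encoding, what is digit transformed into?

wrtrg

This is the alphabet-reversal cipher (Atbash): a becomes z, b becomes y, etc.
On digit: d↔w, i↔r, g↔t, i↔r, t↔g.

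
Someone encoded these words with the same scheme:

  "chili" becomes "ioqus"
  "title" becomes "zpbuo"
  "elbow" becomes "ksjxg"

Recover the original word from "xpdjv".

In chili: c→i is +6, h→o is +7, i→q is +8, l→u is +9 — the shift increases by 1 each position. The shift increases by 1 at each position, starting from +6: 6, 7, 8, ….
Undoing it on xpdjv: x−6=r, p−7=i, d−8=v, j−9=a, v−10=l.

rival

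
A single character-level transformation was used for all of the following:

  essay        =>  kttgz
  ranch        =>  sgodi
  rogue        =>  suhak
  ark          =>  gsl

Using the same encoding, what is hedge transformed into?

The shift depends on letter class: consonant s→t is +1, but vowel e→k is +6. Two shifts are in play — +6 for a/e/i/o/u, +1 for every other letter.
Applying it to hedge: h(cons)+1=i, e(vowel)+6=k, d(cons)+1=e, g(cons)+1=h, e(vowel)+6=k.

ikehk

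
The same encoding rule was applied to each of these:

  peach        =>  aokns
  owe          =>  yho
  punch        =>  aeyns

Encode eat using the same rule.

oke

Two shifts are in play — +10 for a/e/i/o/u, +11 for every other letter.
For eat: e(vowel)+10=o, a(vowel)+10=k, t(cons)+11=e.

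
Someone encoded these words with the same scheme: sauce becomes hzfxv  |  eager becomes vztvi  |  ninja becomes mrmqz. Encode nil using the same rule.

mro

This is the alphabet-reversal cipher (Atbash): a becomes z, b becomes y, etc.
For nil: n↔m, i↔r, l↔o.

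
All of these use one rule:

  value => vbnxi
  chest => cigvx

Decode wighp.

In value: v→v is +0, a→b is +1, l→n is +2, u→x is +3 — the shift increases by 1 each position. Each letter shifts forward by its position index (0, 1, 2, …) — the shift grows by one for each successive letter.
Reversing it on wighp: w−0=w, i−1=h, g−2=e, h−3=e, p−4=l.

wheel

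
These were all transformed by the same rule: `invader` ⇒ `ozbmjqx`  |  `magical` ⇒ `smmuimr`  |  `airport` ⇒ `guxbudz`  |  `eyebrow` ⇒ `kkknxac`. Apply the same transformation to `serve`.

yqxhk

Shifts by position in invader: pos 0: i→o (+6), pos 1: n→z (+12), pos 2: v→b (+6), pos 3: a→m (+12) — repeating every 2. The shifts repeat in a cycle of length 2: positions 0,1,… shift by +6, +12, then the pattern repeats.
Applying it to serve: s+6=y, e+12=q, r+6=x, v+12=h, e+6=k.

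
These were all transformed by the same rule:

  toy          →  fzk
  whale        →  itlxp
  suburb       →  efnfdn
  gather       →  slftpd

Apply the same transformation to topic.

fzbto

The shift depends on letter class: consonant t→f is +12, but vowel o→z is +11. The rule splits by letter class: vowels +11, consonants +12.
Applying it to topic: t(cons)+12=f, o(vowel)+11=z, p(cons)+12=b, i(vowel)+11=t, c(cons)+12=o.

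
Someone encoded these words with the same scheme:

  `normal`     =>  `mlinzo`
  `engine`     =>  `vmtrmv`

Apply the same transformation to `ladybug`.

ozwbyft

Each pair mirrors across the alphabet (n↔m, o↔l, r↔i): positions sum to 25. Letters are reflected about the middle of the alphabet (position → 25−position): Atbash.
For ladybug: l↔o, a↔z, d↔w, y↔b, b↔y, u↔f, g↔t.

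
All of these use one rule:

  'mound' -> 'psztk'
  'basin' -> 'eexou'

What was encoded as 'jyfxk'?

guard

In mound: m→p is +3, o→s is +4, u→z is +5, n→t is +6 — the shift increases by 1 each position. Letter i (0-indexed) is shifted by i+3, so successive shifts are 3, 4, 5, ….
Undoing it on jyfxk: j−3=g, y−4=u, f−5=a, x−6=r, k−7=d.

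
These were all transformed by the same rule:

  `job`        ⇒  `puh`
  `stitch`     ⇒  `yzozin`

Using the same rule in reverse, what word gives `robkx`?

liver

Compare letters: j→p is +6, o→u is +6, b→h is +6 — a constant shift. Every letter moves 6 places later in the alphabet, wrapping around z→a.
Decoding robkx: r−6=l, o−6=i, b−6=v, k−6=e, x−6=r.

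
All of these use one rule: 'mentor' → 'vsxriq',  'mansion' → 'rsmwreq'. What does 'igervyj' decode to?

furnace

Two steps: reverse the string, then apply a Caesar shift of +4.
Undoing it on igervyj: shift back: i−4=e, g−4=c, e−4=a, r−4=n, v−4=r, y−4=u, j−4=f → ecanruf; then reverse → furnace.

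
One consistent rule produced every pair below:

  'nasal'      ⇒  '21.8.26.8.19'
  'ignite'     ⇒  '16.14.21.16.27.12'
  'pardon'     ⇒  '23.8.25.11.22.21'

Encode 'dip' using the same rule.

n is letter #14 and maps to 21: an offset of 7. The number is (letter's place in the alphabet, a=1) + 7.
On dip: d=4→11, i=9→16, p=16→23.

11.16.23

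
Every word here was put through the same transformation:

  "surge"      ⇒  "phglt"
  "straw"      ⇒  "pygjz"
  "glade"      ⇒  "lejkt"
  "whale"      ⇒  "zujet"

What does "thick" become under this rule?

s(18)→p(15) and u(20)→h(7) fit y≡9x+9 (mod 26); the inverse of 9 mod 26 is 3. Treating letters as 0–25, the rule is x ↦ 9x + 9 (mod 26).
For thick: t(19)→9·19+9≡24=y; h(7)→9·7+9≡20=u; i(8)→9·8+9≡3=d; c(2)→9·2+9≡1=b; k(10)→9·10+9≡21=v (all mod 26).

yudbv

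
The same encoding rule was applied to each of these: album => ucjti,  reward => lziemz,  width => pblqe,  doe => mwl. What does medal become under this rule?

tilmu

The output letters match the input read backwards, each shifted +8: album reversed is mubla. The word is reversed, then every letter is shifted forward by 8.
For medal: reverse → ladem; then shift: l+8=t, a+8=i, d+8=l, e+8=m, m+8=u.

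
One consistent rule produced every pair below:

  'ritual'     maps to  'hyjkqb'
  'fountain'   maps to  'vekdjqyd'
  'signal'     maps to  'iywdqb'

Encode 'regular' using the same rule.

huwkbqh

Each letter is shifted forward by 16 in the alphabet (a Caesar shift of +16).
Applying it to regular: r+16=h, e+16=u, g+16=w, u+16=k, l+16=b, a+16=q, r+16=h.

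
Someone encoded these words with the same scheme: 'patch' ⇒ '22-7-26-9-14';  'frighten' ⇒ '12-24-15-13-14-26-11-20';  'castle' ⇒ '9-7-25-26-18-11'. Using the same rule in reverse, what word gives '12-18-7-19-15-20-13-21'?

flamingo

p is letter #16 and maps to 22: an offset of 6. The number is (letter's place in the alphabet, a=1) + 6.
Undoing it on 12-18-7-19-15-20-13-21: 12→(12−6)÷1=6=f, 18→(18−6)÷1=12=l, 7→(7−6)÷1=1=a, 19→(19−6)÷1=13=m, 15→(15−6)÷1=9=i, 20→(20−6)÷1=14=n, 13→(13−6)÷1=7=g, 21→(21−6)÷1=15=o.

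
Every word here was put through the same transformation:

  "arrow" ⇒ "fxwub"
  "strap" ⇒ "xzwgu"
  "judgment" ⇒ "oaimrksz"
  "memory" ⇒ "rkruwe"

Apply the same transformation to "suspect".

xaxvjiy

Shifts by position in arrow: pos 0: a→f (+5), pos 1: r→x (+6), pos 2: r→w (+5), pos 3: o→u (+6) — repeating every 2. It's a Vigenère-style cipher with numeric key [5,6]: position i shifts by key[i mod 2].
On suspect: s+5=x, u+6=a, s+5=x, p+6=v, e+5=j, c+6=i, t+5=y.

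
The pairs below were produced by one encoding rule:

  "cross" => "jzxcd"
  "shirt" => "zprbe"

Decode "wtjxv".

Each letter shifts forward by (position + 7), i.e. 7, 8, 9, … — the shift grows by one for each successive letter.
Undoing it on wtjxv: w−7=p, t−8=l, j−9=a, x−10=n, v−11=k.

plank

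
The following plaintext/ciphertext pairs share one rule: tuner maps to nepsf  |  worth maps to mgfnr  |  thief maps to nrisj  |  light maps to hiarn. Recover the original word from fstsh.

This is an affine cipher: with a=0,…,z=25, each position x becomes (17x+2) mod 26.
Decoding fstsh: f(5)→23·(5−2)≡17=r; s(18)→23·(18−2)≡4=e; t(19)→23·(19−2)≡1=b; s(18)→23·(18−2)≡4=e; h(7)→23·(7−2)≡11=l (all mod 26).

rebel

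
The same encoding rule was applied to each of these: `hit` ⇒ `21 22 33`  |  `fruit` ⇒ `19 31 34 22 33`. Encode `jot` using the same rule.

23 28 33

Each letter is replaced by its alphabet position (a=1..z=26) + 13.
Applying it to jot: j=10→23, o=15→28, t=20→33.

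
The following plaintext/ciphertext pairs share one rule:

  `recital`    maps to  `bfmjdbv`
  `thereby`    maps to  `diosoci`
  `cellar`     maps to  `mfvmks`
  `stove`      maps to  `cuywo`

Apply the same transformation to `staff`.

Shifts by position in recital: pos 0: r→b (+10), pos 1: e→f (+1), pos 2: c→m (+10), pos 3: i→j (+1) — repeating every 2. The shifts repeat in a cycle of length 2: positions 0,1,… shift by +10, +1, then the pattern repeats.
For staff: s+10=c, t+1=u, a+10=k, f+1=g, f+10=p.

cukgp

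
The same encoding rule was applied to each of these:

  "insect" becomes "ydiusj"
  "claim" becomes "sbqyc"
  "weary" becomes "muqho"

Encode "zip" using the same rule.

Compare letters: i→y is +16, n→d is +16, s→i is +16 — a constant shift. It's a constant shift of +16 (ROT16).
Applying it to zip: z+16=p, i+16=y, p+16=f.

pyf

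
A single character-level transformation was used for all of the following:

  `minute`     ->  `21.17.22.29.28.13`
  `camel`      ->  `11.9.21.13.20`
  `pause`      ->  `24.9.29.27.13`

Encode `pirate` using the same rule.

The number is (letter's place in the alphabet, a=1) + 8.
On pirate: p=16→24, i=9→17, r=18→26, a=1→9, t=20→28, e=5→13.

24.17.26.9.28.13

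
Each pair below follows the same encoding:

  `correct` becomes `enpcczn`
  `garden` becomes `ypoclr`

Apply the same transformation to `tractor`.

Read the word backwards and shift each letter +11.
On tractor: reverse → rotcart; then shift: r+11=c, o+11=z, t+11=e, c+11=n, a+11=l, r+11=c, t+11=e.

czenlce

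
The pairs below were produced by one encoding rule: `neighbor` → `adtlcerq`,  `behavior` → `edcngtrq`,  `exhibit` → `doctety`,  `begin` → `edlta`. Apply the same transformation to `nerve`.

adqgd

Each letter's alphabet position (a=0..z=25) is mapped through 17·x+13 mod 26 — an affine cipher.
On nerve: n(13)→17·13+13≡0=a; e(4)→17·4+13≡3=d; r(17)→17·17+13≡16=q; v(21)→17·21+13≡6=g; e(4)→17·4+13≡3=d (all mod 26).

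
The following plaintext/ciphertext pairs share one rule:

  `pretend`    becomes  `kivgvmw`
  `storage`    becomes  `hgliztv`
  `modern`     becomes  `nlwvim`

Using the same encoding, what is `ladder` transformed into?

Each pair mirrors across the alphabet (p↔k, r↔i, e↔v): positions sum to 25. This is the alphabet-reversal cipher (Atbash): a becomes z, b becomes y, etc.
On ladder: l↔o, a↔z, d↔w, d↔w, e↔v, r↔i.

ozwwvi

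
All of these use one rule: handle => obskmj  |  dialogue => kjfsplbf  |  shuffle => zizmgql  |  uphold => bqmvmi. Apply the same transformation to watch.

Shifts by position in handle: pos 0: h→o (+7), pos 1: a→b (+1), pos 2: n→s (+5), pos 3: d→k (+7), pos 4: l→m (+1), pos 5: e→j (+5) — repeating every 3. It's a Vigenère-style cipher with numeric key [7,1,5]: position i shifts by key[i mod 3].
For watch: w+7=d, a+1=b, t+5=y, c+7=j, h+1=i.

dbyji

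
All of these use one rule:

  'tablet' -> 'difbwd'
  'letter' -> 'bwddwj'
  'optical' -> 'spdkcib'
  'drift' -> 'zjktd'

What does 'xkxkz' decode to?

vivid

This is an affine cipher: with a=0,…,z=25, each position x becomes (23x+8) mod 26.
Reversing it on xkxkz: x(23)→17·(23−8)≡21=v; k(10)→17·(10−8)≡8=i; x(23)→17·(23−8)≡21=v; k(10)→17·(10−8)≡8=i; z(25)→17·(25−8)≡3=d (all mod 26).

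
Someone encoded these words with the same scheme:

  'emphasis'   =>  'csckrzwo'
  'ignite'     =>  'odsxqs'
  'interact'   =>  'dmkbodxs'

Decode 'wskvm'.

claim

The output letters match the input read backwards, each shifted +10: emphasis reversed is sisahpme. Two steps: reverse the string, then apply a Caesar shift of +10.
Undoing it on wskvm: shift back: w−10=m, s−10=i, k−10=a, v−10=l, m−10=c → mialc; then reverse → claim.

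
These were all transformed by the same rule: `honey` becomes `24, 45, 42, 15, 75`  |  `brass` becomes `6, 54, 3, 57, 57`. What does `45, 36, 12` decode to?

h(#8)→24 and o(#15)→45: differences scale by 3, so n = 3·pos + 0. The formula is n = 3×(alphabet index, a=1).
Undoing it on 45, 36, 12: 45→(45−0)÷3=15=o, 36→(36−0)÷3=12=l, 12→(12−0)÷3=4=d.

old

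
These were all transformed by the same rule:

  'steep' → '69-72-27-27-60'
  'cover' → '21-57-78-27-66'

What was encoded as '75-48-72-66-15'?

ultra

The formula is n = 3×(alphabet index, a=1) + 12.
Decoding 75-48-72-66-15: 75→(75−12)÷3=21=u, 48→(48−12)÷3=12=l, 72→(72−12)÷3=20=t, 66→(66−12)÷3=18=r, 15→(15−12)÷3=1=a.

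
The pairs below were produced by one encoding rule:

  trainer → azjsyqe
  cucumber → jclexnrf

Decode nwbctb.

gossip

In trainer: t→a is +7, r→z is +8, a→j is +9, i→s is +10 — the shift increases by 1 each position. Each letter shifts forward by (position + 7), i.e. 7, 8, 9, … — the shift grows by one for each successive letter.
Reversing it on nwbctb: n−7=g, w−8=o, b−9=s, c−10=s, t−11=i, b−12=p.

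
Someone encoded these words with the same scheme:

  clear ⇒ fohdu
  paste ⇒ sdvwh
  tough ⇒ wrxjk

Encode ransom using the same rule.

udqvrp

Compare letters: c→f is +3, l→o is +3, e→h is +3 — a constant shift. Every letter moves 3 places later in the alphabet, wrapping around z→a.
Applying it to ransom: r+3=u, a+3=d, n+3=q, s+3=v, o+3=r, m+3=p.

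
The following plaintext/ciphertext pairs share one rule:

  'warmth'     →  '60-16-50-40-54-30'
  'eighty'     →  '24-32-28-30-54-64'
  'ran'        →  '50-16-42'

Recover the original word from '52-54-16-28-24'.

stage

w(#23)→60 and a(#1)→16: differences scale by 2, so n = 2·pos + 14. The formula is n = 2×(alphabet index, a=1) + 14.
Reversing it on 52-54-16-28-24: 52→(52−14)÷2=19=s, 54→(54−14)÷2=20=t, 16→(16−14)÷2=1=a, 28→(28−14)÷2=7=g, 24→(24−14)÷2=5=e.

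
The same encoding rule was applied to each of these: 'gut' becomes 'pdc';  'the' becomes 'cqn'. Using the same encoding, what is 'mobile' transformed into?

Compare letters: g→p is +9, u→d is +9, t→c is +9 — a constant shift. Each letter is shifted forward by 9 in the alphabet (a Caesar shift of +9).
For mobile: m+9=v, o+9=x, b+9=k, i+9=r, l+9=u, e+9=n.

vxkrun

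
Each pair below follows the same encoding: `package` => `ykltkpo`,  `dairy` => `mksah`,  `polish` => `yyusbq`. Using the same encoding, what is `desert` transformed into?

The shift depends on letter class: consonant p→y is +9, but vowel a→k is +10. The rule splits by letter class: vowels +10, consonants +9.
Applying it to desert: d(cons)+9=m, e(vowel)+10=o, s(cons)+9=b, e(vowel)+10=o, r(cons)+9=a, t(cons)+9=c.

moboac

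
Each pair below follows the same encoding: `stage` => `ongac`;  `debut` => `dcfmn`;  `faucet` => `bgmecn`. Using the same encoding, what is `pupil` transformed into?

rmryv

s(18)→o(14) and t(19)→n(13) fit y≡25x+6 (mod 26); the inverse of 25 mod 26 is 25. Each letter's alphabet position (a=0..z=25) is mapped through 25·x+6 mod 26 — an affine cipher.
For pupil: p(15)→25·15+6≡17=r; u(20)→25·20+6≡12=m; p(15)→25·15+6≡17=r; i(8)→25·8+6≡24=y; l(11)→25·11+6≡21=v (all mod 26).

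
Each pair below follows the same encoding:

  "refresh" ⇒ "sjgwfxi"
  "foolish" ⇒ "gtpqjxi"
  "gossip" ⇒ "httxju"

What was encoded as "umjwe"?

third

Shifts by position in refresh: pos 0: r→s (+1), pos 1: e→j (+5), pos 2: f→g (+1), pos 3: r→w (+5) — repeating every 2. A repeating key of period 2 is used — shifts +1, +5 over and over.
Decoding umjwe: u−1=t, m−5=h, j−1=i, w−5=r, e−1=d.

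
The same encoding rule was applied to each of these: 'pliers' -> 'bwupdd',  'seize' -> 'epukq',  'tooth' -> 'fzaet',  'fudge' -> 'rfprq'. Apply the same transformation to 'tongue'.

fzzrgp

A repeating key of period 2 is used — shifts +12, +11 over and over.
Applying it to tongue: t+12=f, o+11=z, n+12=z, g+11=r, u+12=g, e+11=p.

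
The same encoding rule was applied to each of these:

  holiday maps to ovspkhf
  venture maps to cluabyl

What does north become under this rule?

Compare letters: h→o is +7, o→v is +7, l→s is +7 — a constant shift. This is a Caesar cipher with shift 7.
Applying it to north: n+7=u, o+7=v, r+7=y, t+7=a, h+7=o.

uvyao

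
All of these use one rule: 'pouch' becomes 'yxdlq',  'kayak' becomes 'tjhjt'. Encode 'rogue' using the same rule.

axpdn

Compare letters: p→y is +9, o→x is +9, u→d is +9 — a constant shift. It's a constant shift of +9 (ROT9).
On rogue: r+9=a, o+9=x, g+9=p, u+9=d, e+9=n.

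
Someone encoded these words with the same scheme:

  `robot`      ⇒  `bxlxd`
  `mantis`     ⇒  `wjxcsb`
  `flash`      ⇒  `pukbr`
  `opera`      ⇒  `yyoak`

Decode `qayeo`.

grove

Shifts by position in robot: pos 0: r→b (+10), pos 1: o→x (+9), pos 2: b→l (+10), pos 3: o→x (+9) — repeating every 2. It's a Vigenère-style cipher with numeric key [10,9]: position i shifts by key[i mod 2].
Reversing it on qayeo: q−10=g, a−9=r, y−10=o, e−9=v, o−10=e.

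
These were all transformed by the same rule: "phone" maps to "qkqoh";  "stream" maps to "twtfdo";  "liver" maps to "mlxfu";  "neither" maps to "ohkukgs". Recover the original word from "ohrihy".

nephew

Shifts by position in phone: pos 0: p→q (+1), pos 1: h→k (+3), pos 2: o→q (+2), pos 3: n→o (+1), pos 4: e→h (+3) — repeating every 3. It's a Vigenère-style cipher with numeric key [1,3,2]: position i shifts by key[i mod 3].
Undoing it on ohrihy: o−1=n, h−3=e, r−2=p, i−1=h, h−3=e, y−2=w.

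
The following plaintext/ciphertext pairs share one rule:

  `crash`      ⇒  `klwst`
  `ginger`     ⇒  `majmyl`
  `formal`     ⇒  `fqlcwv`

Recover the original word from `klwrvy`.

c(2)→k(10) and r(17)→l(11) fit y≡7x+22 (mod 26); the inverse of 7 mod 26 is 15. This is an affine cipher: with a=0,…,z=25, each position x becomes (7x+22) mod 26.
Decoding klwrvy: k(10)→15·(10−22)≡2=c; l(11)→15·(11−22)≡17=r; w(22)→15·(22−22)≡0=a; r(17)→15·(17−22)≡3=d; v(21)→15·(21−22)≡11=l; y(24)→15·(24−22)≡4=e (all mod 26).

cradle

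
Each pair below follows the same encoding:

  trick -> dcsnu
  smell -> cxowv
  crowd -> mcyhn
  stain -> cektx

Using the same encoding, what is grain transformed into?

Shifts by position in trick: pos 0: t→d (+10), pos 1: r→c (+11), pos 2: i→s (+10), pos 3: c→n (+11) — repeating every 2. The shifts repeat in a cycle of length 2: positions 0,1,… shift by +10, +11, then the pattern repeats.
On grain: g+10=q, r+11=c, a+10=k, i+11=t, n+10=x.

qcktx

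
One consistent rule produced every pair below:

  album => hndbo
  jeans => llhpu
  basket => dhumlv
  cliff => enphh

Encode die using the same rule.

The shift depends on letter class: consonant l→n is +2, but vowel a→h is +7. Vowels shift forward by 7 and consonants shift forward by 2.
On die: d(cons)+2=f, i(vowel)+7=p, e(vowel)+7=l.

fpl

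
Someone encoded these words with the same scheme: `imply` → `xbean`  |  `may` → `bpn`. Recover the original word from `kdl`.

Compare letters: i→x is +15, m→b is +15, p→e is +15 — a constant shift. Each letter is shifted forward by 15 in the alphabet (a Caesar shift of +15).
Reversing it on kdl: k−15=v, d−15=o, l−15=w.

vow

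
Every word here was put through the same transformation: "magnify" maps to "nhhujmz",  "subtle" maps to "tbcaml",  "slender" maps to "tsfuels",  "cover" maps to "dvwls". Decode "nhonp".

Shifts by position in magnify: pos 0: m→n (+1), pos 1: a→h (+7), pos 2: g→h (+1), pos 3: n→u (+7) — repeating every 2. The shifts repeat in a cycle of length 2: positions 0,1,… shift by +1, +7, then the pattern repeats.
Reversing it on nhonp: n−1=m, h−7=a, o−1=n, n−7=g, p−1=o.

mango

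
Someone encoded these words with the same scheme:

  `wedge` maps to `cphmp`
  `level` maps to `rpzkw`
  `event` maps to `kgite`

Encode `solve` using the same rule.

Shifts by position in wedge: pos 0: w→c (+6), pos 1: e→p (+11), pos 2: d→h (+4), pos 3: g→m (+6), pos 4: e→p (+11) — repeating every 3. It's a Vigenère-style cipher with numeric key [6,11,4]: position i shifts by key[i mod 3].
On solve: s+6=y, o+11=z, l+4=p, v+6=b, e+11=p.

yzpbp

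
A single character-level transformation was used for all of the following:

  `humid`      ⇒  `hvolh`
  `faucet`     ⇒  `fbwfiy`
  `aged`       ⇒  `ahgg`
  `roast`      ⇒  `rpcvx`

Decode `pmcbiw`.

Letter i (0-indexed) is shifted by i+0, so successive shifts are 0, 1, 2, ….
Reversing it on pmcbiw: p−0=p, m−1=l, c−2=a, b−3=y, i−4=e, w−5=r.

player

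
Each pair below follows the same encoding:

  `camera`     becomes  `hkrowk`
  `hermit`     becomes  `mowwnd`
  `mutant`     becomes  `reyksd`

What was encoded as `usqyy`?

Shifts by position in camera: pos 0: c→h (+5), pos 1: a→k (+10), pos 2: m→r (+5), pos 3: e→o (+10) — repeating every 2. It's a Vigenère-style cipher with numeric key [5,10]: position i shifts by key[i mod 2].
Reversing it on usqyy: u−5=p, s−10=i, q−5=l, y−10=o, y−5=t.

pilot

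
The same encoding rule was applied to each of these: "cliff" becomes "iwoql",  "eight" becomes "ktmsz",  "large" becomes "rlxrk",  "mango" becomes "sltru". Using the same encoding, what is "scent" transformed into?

ynkyz

Shifts by position in cliff: pos 0: c→i (+6), pos 1: l→w (+11), pos 2: i→o (+6), pos 3: f→q (+11) — repeating every 2. It's a Vigenère-style cipher with numeric key [6,11]: position i shifts by key[i mod 2].
On scent: s+6=y, c+11=n, e+6=k, n+11=y, t+6=z.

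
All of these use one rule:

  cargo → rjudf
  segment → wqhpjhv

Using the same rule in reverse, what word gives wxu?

Two steps: reverse the string, then apply a Caesar shift of +3.
Decoding wxu: shift back: w−3=t, x−3=u, u−3=r → tur; then reverse → rut.

rut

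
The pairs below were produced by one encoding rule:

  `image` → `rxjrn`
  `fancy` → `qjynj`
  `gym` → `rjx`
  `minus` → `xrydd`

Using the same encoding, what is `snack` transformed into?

dyjnv

The shift depends on letter class: consonant m→x is +11, but vowel i→r is +9. Vowels shift forward by 9 and consonants shift forward by 11.
On snack: s(cons)+11=d, n(cons)+11=y, a(vowel)+9=j, c(cons)+11=n, k(cons)+11=v.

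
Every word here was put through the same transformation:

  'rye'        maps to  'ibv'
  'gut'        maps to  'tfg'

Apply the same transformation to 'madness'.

nzwmvhh

Each pair mirrors across the alphabet (r↔i, y↔b, e↔v): positions sum to 25. Each letter is replaced by its mirror in the alphabet: a↔z, b↔y, c↔x, and so on (the Atbash cipher).
On madness: m↔n, a↔z, d↔w, n↔m, e↔v, s↔h, s↔h.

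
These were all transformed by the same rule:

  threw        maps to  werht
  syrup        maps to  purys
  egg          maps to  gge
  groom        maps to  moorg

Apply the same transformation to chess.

ssehc

The output letters match the input read backwards: threw reversed is werht. The word is simply reversed.
On chess: reverse → ssehc.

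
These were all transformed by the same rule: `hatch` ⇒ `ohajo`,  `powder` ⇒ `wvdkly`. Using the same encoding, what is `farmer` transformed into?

mhytly

Compare letters: h→o is +7, a→h is +7, t→a is +7 — a constant shift. Each letter is shifted forward by 7 in the alphabet (a Caesar shift of +7).
Applying it to farmer: f+7=m, a+7=h, r+7=y, m+7=t, e+7=l, r+7=y.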